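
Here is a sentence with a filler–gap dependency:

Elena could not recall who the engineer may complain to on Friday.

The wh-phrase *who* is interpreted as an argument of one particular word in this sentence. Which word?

Pre-movement form: The engineer may complain to who on Friday.
The filler 'who' is interpreted as the object of the preposition 'to'. It moves to the left edge, and the trace sits right after 'to':
Elena could not recall who the engineer may complain to ___ on Friday.

to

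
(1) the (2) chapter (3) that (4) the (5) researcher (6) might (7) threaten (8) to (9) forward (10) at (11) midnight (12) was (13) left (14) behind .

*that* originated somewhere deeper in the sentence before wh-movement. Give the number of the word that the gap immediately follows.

The filler 'that' is interpreted as the direct object of 'forward'. Wh-movement fronts it, leaving a gap right after 'forward':
The chapter that the researcher might threaten to forward ___ at midnight was left behind.
'forward' is word 9.

9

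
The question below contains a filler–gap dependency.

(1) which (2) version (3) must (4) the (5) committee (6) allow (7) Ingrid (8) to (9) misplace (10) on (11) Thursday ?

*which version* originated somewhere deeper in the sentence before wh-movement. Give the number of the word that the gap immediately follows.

9

Before movement: The committee must allow Ingrid to misplace which version on Thursday.
'which version' is the direct object of 'misplace'. It moves to the left edge, and the trace sits right after 'misplace':
Which version must the committee allow Ingrid to misplace ___ on Thursday?
'misplace' is word 9.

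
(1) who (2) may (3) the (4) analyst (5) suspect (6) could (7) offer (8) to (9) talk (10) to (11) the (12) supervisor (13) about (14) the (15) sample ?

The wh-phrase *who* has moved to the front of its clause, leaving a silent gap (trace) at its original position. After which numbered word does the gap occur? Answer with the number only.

Pre-movement form: The analyst may suspect who could offer to talk to the supervisor about the sample.
'who' is the subject of the clause embedded under 'suspect'. Wh-movement fronts it, leaving a gap right after 'suspect':
Who may the analyst suspect ___ could offer to talk to the supervisor about the sample?
'suspect' is word 5.

5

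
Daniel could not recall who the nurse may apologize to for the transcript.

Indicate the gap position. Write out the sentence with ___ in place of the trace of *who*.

Daniel could not recall who the nurse may apologize to ___ for the transcript.

Pre-movement form: The nurse may apologize to who for the transcript.
The filler 'who' is interpreted as the object of the preposition 'to'. The gap is right after 'to'.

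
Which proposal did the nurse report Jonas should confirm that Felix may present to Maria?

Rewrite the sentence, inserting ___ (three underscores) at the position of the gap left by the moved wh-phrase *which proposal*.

Before movement: The nurse did report Jonas should confirm that Felix may present which proposal to Maria.
The filler 'which proposal' is interpreted as the direct object of 'present'. The gap is right after 'present'.

Which proposal did the nurse report Jonas should confirm that Felix may present ___ to Maria?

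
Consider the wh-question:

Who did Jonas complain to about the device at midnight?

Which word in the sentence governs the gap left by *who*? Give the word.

to

Before movement: Jonas did complain to who about the device at midnight.
'who' functions as the object of the preposition 'to'. Wh-movement fronts it, leaving a gap right after 'to':
Who did Jonas complain to ___ about the device at midnight?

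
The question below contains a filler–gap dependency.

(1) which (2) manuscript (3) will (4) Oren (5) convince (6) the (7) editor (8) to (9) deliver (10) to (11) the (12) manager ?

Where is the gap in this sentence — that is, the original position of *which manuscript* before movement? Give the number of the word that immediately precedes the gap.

9

Before movement: Oren will convince the editor to deliver which manuscript to the manager.
'which manuscript' functions as the direct object of 'deliver'. Fronting leaves a gap immediately after 'deliver':
Which manuscript will Oren convince the editor to deliver ___ to the manager?
'deliver' is word 9.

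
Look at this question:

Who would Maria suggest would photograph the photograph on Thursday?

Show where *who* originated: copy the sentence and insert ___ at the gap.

Who would Maria suggest ___ would photograph the photograph on Thursday?

In situ: Maria would suggest who would photograph the photograph on Thursday.
'who' functions as the subject of the clause embedded under 'suggest'. The gap is right after 'suggest'.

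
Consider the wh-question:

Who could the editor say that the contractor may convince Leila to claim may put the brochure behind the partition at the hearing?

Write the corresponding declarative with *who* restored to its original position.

The editor could say that the contractor may convince Leila to claim who may put the brochure behind the partition at the hearing.

'who' is the subject of the clause embedded under 'claim'. It moves to the left edge, and the trace sits right after 'claim':
Who could the editor say that the contractor may convince Leila to claim ___ may put the brochure behind the partition at the hearing?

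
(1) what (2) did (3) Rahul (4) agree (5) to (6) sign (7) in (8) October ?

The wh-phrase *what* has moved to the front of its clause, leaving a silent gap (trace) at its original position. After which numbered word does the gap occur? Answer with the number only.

Pre-movement form: Rahul did agree to sign what in October.
'what' is the direct object of 'sign'. Fronting leaves a gap immediately after 'sign':
What did Rahul agree to sign ___ in October?
'sign' is word 6.

6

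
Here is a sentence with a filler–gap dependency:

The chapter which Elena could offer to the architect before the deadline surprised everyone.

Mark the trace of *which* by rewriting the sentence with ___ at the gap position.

The chapter which Elena could offer ___ to the architect before the deadline surprised everyone.

The filler 'which' is interpreted as the direct object of 'offer'. The gap is right after 'offer'.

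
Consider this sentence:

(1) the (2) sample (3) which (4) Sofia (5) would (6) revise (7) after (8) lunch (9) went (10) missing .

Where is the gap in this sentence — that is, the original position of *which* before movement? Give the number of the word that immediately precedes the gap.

The filler 'which' is interpreted as the direct object of 'revise'. It moves to the left edge, and the trace sits right after 'revise':
The sample which Sofia would revise ___ after lunch went missing.
'revise' is word 6.

6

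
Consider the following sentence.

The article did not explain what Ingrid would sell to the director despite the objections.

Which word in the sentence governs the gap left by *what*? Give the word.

In situ: Ingrid would sell what to the director despite the objections.
'what' is the direct object of 'sell'. It moves to the left edge, and the trace sits right after 'sell':
The article did not explain what Ingrid would sell ___ to the director despite the objections.

sell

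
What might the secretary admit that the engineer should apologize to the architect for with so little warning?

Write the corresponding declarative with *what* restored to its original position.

'what' is the object of the preposition 'for'. It moves to the left edge, and the trace sits right after 'for':
What might the secretary admit that the engineer should apologize to the architect for ___ with so little warning?

The secretary might admit that the engineer should apologize to the architect for what with so little warning.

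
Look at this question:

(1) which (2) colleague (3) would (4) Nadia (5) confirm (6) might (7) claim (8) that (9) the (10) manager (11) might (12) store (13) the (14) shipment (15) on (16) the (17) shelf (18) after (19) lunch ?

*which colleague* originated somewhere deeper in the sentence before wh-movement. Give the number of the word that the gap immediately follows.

Underlying clause: Nadia would confirm which colleague might claim that the manager might store the shipment on the shelf after lunch.
The filler 'which colleague' is interpreted as the subject of the clause embedded under 'confirm'. It moves to the left edge, and the trace sits right after 'confirm':
Which colleague would Nadia confirm ___ might claim that the manager might store the shipment on the shelf after lunch?
'confirm' is word 5.

5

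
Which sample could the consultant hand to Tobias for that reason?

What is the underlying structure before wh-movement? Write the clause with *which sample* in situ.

The filler 'which sample' is interpreted as the direct object of 'hand'. It moves to the left edge, and the trace sits right after 'hand':
Which sample could the consultant hand ___ to Tobias for that reason?

The consultant could hand which sample to Tobias for that reason.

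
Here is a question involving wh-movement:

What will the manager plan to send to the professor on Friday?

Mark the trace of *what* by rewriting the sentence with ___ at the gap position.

What will the manager plan to send ___ to the professor on Friday?

Pre-movement form: The manager will plan to send what to the professor on Friday.
'what' is the direct object of 'send'. The gap is right after 'send'.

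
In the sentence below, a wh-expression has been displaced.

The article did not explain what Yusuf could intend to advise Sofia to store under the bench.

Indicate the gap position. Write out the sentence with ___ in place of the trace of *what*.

The article did not explain what Yusuf could intend to advise Sofia to store ___ under the bench.

In situ: Yusuf could intend to advise Sofia to store what under the bench.
The filler 'what' is interpreted as the direct object of 'store'. The gap is right after 'store'.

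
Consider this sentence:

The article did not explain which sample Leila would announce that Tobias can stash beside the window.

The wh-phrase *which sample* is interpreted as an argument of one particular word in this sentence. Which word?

stash

In situ: Leila would announce that Tobias can stash which sample beside the window.
'which sample' is the direct object of 'stash'. It moves to the left edge, and the trace sits right after 'stash':
The article did not explain which sample Leila would announce that Tobias can stash ___ beside the window.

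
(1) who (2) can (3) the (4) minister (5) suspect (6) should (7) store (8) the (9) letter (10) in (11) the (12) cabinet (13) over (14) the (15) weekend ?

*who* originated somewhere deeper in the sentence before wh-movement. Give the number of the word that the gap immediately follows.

Before movement: The minister can suspect who should store the letter in the cabinet over the weekend.
'who' functions as the subject of the clause embedded under 'suspect'. Fronting leaves a gap immediately after 'suspect':
Who can the minister suspect ___ should store the letter in the cabinet over the weekend?
'suspect' is word 5.

5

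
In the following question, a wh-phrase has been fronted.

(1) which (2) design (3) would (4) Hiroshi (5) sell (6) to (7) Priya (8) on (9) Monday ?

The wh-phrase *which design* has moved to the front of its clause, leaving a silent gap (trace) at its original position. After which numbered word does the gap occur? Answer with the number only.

Underlying clause: Hiroshi would sell which design to Priya on Monday.
'which design' is the direct object of 'sell'. It moves to the left edge, and the trace sits right after 'sell':
Which design would Hiroshi sell ___ to Priya on Monday?
'sell' is word 5.

5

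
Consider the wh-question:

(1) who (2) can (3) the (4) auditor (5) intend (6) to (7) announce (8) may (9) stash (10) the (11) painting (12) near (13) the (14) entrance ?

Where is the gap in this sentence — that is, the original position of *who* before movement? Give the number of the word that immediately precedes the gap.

7

In situ: The auditor can intend to announce who may stash the painting near the entrance.
The filler 'who' is interpreted as the subject of the clause embedded under 'announce'. Fronting leaves a gap immediately after 'announce':
Who can the auditor intend to announce ___ may stash the painting near the entrance?
'announce' is word 7.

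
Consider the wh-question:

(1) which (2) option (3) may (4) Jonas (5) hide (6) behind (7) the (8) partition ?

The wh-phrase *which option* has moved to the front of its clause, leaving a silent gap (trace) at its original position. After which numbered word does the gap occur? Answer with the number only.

5

Before movement: Jonas may hide which option behind the partition.
The filler 'which option' is interpreted as the direct object of 'hide'. It moves to the left edge, and the trace sits right after 'hide':
Which option may Jonas hide ___ behind the partition?
'hide' is word 5.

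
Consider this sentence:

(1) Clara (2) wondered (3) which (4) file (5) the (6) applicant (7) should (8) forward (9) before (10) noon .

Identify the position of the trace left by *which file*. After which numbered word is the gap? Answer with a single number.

Before movement: The applicant should forward which file before noon.
The filler 'which file' is interpreted as the direct object of 'forward'. It moves to the left edge, and the trace sits right after 'forward':
Clara wondered which file the applicant should forward ___ before noon.
'forward' is word 8.

8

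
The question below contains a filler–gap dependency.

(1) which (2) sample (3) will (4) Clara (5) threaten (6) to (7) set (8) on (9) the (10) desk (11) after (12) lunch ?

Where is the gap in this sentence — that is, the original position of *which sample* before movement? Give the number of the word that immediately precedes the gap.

Underlying clause: Clara will threaten to set which sample on the desk after lunch.
'which sample' is the direct object of 'set'. It moves to the left edge, and the trace sits right after 'set':
Which sample will Clara threaten to set ___ on the desk after lunch?
'set' is word 7.

7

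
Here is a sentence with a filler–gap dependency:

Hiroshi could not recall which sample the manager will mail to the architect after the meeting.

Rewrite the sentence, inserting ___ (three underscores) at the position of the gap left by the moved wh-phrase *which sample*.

Hiroshi could not recall which sample the manager will mail ___ to the architect after the meeting.

Underlying clause: The manager will mail which sample to the architect after the meeting.
The filler 'which sample' is interpreted as the direct object of 'mail'. The gap is right after 'mail'.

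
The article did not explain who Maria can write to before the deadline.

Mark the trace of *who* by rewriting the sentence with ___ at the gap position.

Underlying clause: Maria can write to who before the deadline.
The filler 'who' is interpreted as the object of the preposition 'to'. The gap is right after 'to'.

The article did not explain who Maria can write to ___ before the deadline.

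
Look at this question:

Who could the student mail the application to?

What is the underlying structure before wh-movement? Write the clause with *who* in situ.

The student could mail the application to who.

'who' functions as the object of the preposition 'to' (recipient of 'mail'). Fronting leaves a gap immediately after 'to':
Who could the student mail the application to ___?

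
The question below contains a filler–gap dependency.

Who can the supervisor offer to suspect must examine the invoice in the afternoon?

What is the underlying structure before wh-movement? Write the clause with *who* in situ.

The supervisor can offer to suspect who must examine the invoice in the afternoon.

'who' functions as the subject of the clause embedded under 'suspect'. It moves to the left edge, and the trace sits right after 'suspect':
Who can the supervisor offer to suspect ___ must examine the invoice in the afternoon?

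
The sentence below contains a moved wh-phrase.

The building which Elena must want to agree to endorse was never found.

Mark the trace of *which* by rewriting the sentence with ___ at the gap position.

The filler 'which' is interpreted as the direct object of 'endorse'. The gap is right after 'endorse'.

The building which Elena must want to agree to endorse ___ was never found.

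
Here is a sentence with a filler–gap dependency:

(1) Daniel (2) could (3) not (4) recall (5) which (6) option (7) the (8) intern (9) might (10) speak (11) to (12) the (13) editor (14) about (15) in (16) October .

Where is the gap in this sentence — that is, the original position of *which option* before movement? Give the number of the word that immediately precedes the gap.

Before movement: The intern might speak to the editor about which option in October.
'which option' is the object of the preposition 'about'. It moves to the left edge, and the trace sits right after 'about':
Daniel could not recall which option the intern might speak to the editor about ___ in October.
'about' is word 14.

14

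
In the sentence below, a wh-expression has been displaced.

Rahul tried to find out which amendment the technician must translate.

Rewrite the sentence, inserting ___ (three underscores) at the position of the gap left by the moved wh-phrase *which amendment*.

Rahul tried to find out which amendment the technician must translate ___.

Before movement: The technician must translate which amendment.
'which amendment' functions as the direct object of 'translate'. The gap is right after 'translate'.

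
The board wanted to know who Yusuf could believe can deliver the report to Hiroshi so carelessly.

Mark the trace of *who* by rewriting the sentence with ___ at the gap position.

In situ: Yusuf could believe who can deliver the report to Hiroshi so carelessly.
'who' is the subject of the clause embedded under 'believe'. The gap is right after 'believe'.

The board wanted to know who Yusuf could believe ___ can deliver the report to Hiroshi so carelessly.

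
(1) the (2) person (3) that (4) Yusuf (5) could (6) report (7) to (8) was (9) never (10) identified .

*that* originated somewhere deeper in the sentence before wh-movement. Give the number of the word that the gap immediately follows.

'that' is the object of the preposition 'to'. Fronting leaves a gap immediately after 'to':
The person that Yusuf could report to ___ was never identified.
'to' is word 7.

7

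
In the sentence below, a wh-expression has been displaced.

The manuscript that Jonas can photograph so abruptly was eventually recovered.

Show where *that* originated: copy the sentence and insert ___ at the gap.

'that' functions as the direct object of 'photograph'. The gap is right after 'photograph'.

The manuscript that Jonas can photograph ___ so abruptly was eventually recovered.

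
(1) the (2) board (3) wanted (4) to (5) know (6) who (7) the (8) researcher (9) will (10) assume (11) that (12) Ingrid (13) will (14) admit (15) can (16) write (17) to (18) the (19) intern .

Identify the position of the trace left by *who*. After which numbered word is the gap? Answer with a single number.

14

Underlying clause: The researcher will assume that Ingrid will admit who can write to the intern.
The filler 'who' is interpreted as the subject of the clause embedded under 'admit'. Fronting leaves a gap immediately after 'admit':
The board wanted to know who the researcher will assume that Ingrid will admit ___ can write to the intern.
'admit' is word 14.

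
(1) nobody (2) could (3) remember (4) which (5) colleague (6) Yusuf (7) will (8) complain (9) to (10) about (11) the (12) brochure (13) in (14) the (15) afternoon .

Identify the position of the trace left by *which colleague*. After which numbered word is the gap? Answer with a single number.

9

In situ: Yusuf will complain to which colleague about the brochure in the afternoon.
'which colleague' is the object of the preposition 'to'. It moves to the left edge, and the trace sits right after 'to':
Nobody could remember which colleague Yusuf will complain to ___ about the brochure in the afternoon.
'to' is word 9.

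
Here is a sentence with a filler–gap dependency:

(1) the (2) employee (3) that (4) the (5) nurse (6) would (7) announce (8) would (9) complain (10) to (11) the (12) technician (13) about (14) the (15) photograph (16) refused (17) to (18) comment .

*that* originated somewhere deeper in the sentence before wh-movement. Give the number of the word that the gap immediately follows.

'that' functions as the subject of the clause embedded under 'announce'. Wh-movement fronts it, leaving a gap right after 'announce':
The employee that the nurse would announce ___ would complain to the technician about the photograph refused to comment.
'announce' is word 7.

7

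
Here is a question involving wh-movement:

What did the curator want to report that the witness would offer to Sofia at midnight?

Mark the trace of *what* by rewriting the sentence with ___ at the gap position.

What did the curator want to report that the witness would offer ___ to Sofia at midnight?

Underlying clause: The curator did want to report that the witness would offer what to Sofia at midnight.
The filler 'what' is interpreted as the direct object of 'offer'. The gap is right after 'offer'.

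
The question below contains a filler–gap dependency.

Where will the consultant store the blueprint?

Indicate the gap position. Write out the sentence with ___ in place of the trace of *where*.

Where will the consultant store the blueprint ___?

In situ: The consultant will store the blueprint where.
The filler 'where' is interpreted as the locative complement of 'store'. The gap is right after 'blueprint'.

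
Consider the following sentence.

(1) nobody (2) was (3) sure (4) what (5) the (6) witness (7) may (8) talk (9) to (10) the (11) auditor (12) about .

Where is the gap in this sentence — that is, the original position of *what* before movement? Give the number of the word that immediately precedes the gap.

12

Underlying clause: The witness may talk to the auditor about what.
'what' is the object of the preposition 'about'. Fronting leaves a gap immediately after 'about':
Nobody was sure what the witness may talk to the auditor about ___.
'about' is word 12.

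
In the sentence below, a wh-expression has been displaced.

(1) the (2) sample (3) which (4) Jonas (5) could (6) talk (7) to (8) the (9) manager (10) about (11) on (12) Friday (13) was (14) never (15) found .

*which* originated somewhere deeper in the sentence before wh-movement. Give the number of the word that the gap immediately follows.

10

The filler 'which' is interpreted as the object of the preposition 'about'. It moves to the left edge, and the trace sits right after 'about':
The sample which Jonas could talk to the manager about ___ on Friday was never found.
'about' is word 10.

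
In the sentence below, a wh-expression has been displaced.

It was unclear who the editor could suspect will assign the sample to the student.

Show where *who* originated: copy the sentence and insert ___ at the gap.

It was unclear who the editor could suspect ___ will assign the sample to the student.

Underlying clause: The editor could suspect who will assign the sample to the student.
The filler 'who' is interpreted as the subject of the clause embedded under 'suspect'. The gap is right after 'suspect'.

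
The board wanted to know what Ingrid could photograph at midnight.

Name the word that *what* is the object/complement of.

photograph

Pre-movement form: Ingrid could photograph what at midnight.
The filler 'what' is interpreted as the direct object of 'photograph'. Wh-movement fronts it, leaving a gap right after 'photograph':
The board wanted to know what Ingrid could photograph ___ at midnight.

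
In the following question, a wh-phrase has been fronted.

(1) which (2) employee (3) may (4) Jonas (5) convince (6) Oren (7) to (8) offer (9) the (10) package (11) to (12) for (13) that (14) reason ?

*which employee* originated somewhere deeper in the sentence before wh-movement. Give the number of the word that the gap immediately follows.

Pre-movement form: Jonas may convince Oren to offer the package to which employee for that reason.
'which employee' is the object of the preposition 'to' (recipient of 'offer'). Fronting leaves a gap immediately after 'to':
Which employee may Jonas convince Oren to offer the package to ___ for that reason?
'to' is word 11.

11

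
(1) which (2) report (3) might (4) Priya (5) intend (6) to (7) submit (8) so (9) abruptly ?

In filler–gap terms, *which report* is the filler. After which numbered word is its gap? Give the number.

Before movement: Priya might intend to submit which report so abruptly.
The filler 'which report' is interpreted as the direct object of 'submit'. Fronting leaves a gap immediately after 'submit':
Which report might Priya intend to submit ___ so abruptly?
'submit' is word 7.

7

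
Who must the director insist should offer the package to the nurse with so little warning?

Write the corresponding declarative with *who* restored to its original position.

'who' functions as the subject of the clause embedded under 'insist'. Fronting leaves a gap immediately after 'insist':
Who must the director insist ___ should offer the package to the nurse with so little warning?

The director must insist who should offer the package to the nurse with so little warning.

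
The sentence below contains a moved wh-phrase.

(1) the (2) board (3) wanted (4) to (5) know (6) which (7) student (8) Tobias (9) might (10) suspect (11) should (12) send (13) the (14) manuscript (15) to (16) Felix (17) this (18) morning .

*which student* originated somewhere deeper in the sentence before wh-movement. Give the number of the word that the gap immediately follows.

Before movement: Tobias might suspect which student should send the manuscript to Felix this morning.
The filler 'which student' is interpreted as the subject of the clause embedded under 'suspect'. Fronting leaves a gap immediately after 'suspect':
The board wanted to know which student Tobias might suspect ___ should send the manuscript to Felix this morning.
'suspect' is word 10.

10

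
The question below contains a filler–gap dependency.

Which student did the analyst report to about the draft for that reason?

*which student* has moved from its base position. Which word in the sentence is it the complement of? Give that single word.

Pre-movement form: The analyst did report to which student about the draft for that reason.
'which student' functions as the object of the preposition 'to'. Fronting leaves a gap immediately after 'to':
Which student did the analyst report to ___ about the draft for that reason?

to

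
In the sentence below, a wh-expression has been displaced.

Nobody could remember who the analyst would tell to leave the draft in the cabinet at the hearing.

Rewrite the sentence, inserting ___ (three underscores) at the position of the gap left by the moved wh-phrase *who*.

Underlying clause: The analyst would tell who to leave the draft in the cabinet at the hearing.
The filler 'who' is interpreted as the direct object of 'tell'. The gap is right after 'tell'.

Nobody could remember who the analyst would tell ___ to leave the draft in the cabinet at the hearing.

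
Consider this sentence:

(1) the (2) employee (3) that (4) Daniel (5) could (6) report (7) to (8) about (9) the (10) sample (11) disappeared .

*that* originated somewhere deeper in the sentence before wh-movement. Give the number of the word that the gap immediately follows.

7

'that' is the object of the preposition 'to'. Fronting leaves a gap immediately after 'to':
The employee that Daniel could report to ___ about the sample disappeared.
'to' is word 7.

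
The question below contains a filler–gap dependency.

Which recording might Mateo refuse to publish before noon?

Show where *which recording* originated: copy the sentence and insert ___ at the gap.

Pre-movement form: Mateo might refuse to publish which recording before noon.
The filler 'which recording' is interpreted as the direct object of 'publish'. The gap is right after 'publish'.

Which recording might Mateo refuse to publish ___ before noon?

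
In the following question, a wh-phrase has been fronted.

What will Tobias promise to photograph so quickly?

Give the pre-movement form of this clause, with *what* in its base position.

Tobias will promise to photograph what so quickly.

'what' functions as the direct object of 'photograph'. It moves to the left edge, and the trace sits right after 'photograph':
What will Tobias promise to photograph ___ so quickly?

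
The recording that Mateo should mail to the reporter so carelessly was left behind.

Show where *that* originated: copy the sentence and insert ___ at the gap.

The recording that Mateo should mail ___ to the reporter so carelessly was left behind.

The filler 'that' is interpreted as the direct object of 'mail'. The gap is right after 'mail'.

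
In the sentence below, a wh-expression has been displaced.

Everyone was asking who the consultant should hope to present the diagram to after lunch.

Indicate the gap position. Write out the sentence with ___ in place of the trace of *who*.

Underlying clause: The consultant should hope to present the diagram to who after lunch.
'who' functions as the object of the preposition 'to' (recipient of 'present'). The gap is right after 'to'.

Everyone was asking who the consultant should hope to present the diagram to ___ after lunch.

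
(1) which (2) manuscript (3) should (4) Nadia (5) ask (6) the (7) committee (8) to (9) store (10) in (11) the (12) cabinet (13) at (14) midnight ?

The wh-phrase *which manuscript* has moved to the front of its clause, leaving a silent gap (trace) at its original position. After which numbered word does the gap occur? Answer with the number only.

Before movement: Nadia should ask the committee to store which manuscript in the cabinet at midnight.
The filler 'which manuscript' is interpreted as the direct object of 'store'. Wh-movement fronts it, leaving a gap right after 'store':
Which manuscript should Nadia ask the committee to store ___ in the cabinet at midnight?
'store' is word 9.

9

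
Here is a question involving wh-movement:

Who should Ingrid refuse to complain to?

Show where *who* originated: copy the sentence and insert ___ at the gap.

Pre-movement form: Ingrid should refuse to complain to who.
'who' functions as the object of the preposition 'to'. The gap is right after 'to'.

Who should Ingrid refuse to complain to ___?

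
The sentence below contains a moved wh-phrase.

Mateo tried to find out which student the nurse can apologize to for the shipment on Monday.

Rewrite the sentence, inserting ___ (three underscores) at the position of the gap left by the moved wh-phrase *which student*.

Underlying clause: The nurse can apologize to which student for the shipment on Monday.
'which student' is the object of the preposition 'to'. The gap is right after 'to'.

Mateo tried to find out which student the nurse can apologize to ___ for the shipment on Monday.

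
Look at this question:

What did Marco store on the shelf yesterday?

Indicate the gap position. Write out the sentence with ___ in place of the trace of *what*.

Underlying clause: Marco did store what on the shelf yesterday.
The filler 'what' is interpreted as the direct object of 'store'. The gap is right after 'store'.

What did Marco store ___ on the shelf yesterday?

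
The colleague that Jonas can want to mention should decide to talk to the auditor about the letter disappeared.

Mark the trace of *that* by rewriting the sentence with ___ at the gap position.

'that' is the subject of the clause embedded under 'mention'. The gap is right after 'mention'.

The colleague that Jonas can want to mention ___ should decide to talk to the auditor about the letter disappeared.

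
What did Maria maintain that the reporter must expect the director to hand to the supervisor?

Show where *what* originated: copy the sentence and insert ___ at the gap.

What did Maria maintain that the reporter must expect the director to hand ___ to the supervisor?

Before movement: Maria did maintain that the reporter must expect the director to hand what to the supervisor.
'what' functions as the direct object of 'hand'. The gap is right after 'hand'.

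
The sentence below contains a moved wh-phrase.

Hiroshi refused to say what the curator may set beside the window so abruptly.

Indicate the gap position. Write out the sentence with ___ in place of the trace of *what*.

Hiroshi refused to say what the curator may set ___ beside the window so abruptly.

Before movement: The curator may set what beside the window so abruptly.
The filler 'what' is interpreted as the direct object of 'set'. The gap is right after 'set'.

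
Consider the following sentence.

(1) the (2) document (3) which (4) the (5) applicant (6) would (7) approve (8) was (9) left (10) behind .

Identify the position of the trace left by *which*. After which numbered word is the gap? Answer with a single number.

'which' is the direct object of 'approve'. Fronting leaves a gap immediately after 'approve':
The document which the applicant would approve ___ was left behind.
'approve' is word 7.

7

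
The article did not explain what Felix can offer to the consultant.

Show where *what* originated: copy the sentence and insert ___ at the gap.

Pre-movement form: Felix can offer what to the consultant.
The filler 'what' is interpreted as the direct object of 'offer'. The gap is right after 'offer'.

The article did not explain what Felix can offer ___ to the consultant.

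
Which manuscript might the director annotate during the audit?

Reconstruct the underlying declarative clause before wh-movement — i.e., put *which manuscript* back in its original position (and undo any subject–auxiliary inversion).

The director might annotate which manuscript during the audit.

'which manuscript' is the direct object of 'annotate'. Wh-movement fronts it, leaving a gap right after 'annotate':
Which manuscript might the director annotate ___ during the audit?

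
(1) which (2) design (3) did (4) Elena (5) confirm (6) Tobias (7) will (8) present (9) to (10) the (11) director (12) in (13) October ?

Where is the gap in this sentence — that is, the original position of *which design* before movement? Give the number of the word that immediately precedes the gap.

8

Underlying clause: Elena did confirm Tobias will present which design to the director in October.
The filler 'which design' is interpreted as the direct object of 'present'. Fronting leaves a gap immediately after 'present':
Which design did Elena confirm Tobias will present ___ to the director in October?
'present' is word 8.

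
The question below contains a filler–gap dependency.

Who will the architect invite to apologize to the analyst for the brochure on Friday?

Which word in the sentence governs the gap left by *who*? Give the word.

Before movement: The architect will invite who to apologize to the analyst for the brochure on Friday.
The filler 'who' is interpreted as the direct object of 'invite'. Wh-movement fronts it, leaving a gap right after 'invite':
Who will the architect invite ___ to apologize to the analyst for the brochure on Friday?

invite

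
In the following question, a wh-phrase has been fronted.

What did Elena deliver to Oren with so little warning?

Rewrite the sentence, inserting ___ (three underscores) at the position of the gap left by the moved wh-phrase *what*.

What did Elena deliver ___ to Oren with so little warning?

Pre-movement form: Elena did deliver what to Oren with so little warning.
The filler 'what' is interpreted as the direct object of 'deliver'. The gap is right after 'deliver'.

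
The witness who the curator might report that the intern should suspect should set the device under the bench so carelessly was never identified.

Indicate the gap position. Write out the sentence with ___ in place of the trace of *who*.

'who' functions as the subject of the clause embedded under 'suspect'. The gap is right after 'suspect'.

The witness who the curator might report that the intern should suspect ___ should set the device under the bench so carelessly was never identified.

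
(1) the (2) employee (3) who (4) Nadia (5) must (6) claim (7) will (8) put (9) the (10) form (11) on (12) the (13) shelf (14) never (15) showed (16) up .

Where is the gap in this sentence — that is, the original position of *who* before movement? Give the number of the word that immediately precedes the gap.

'who' functions as the subject of the clause embedded under 'claim'. Wh-movement fronts it, leaving a gap right after 'claim':
The employee who Nadia must claim ___ will put the form on the shelf never showed up.
'claim' is word 6.

6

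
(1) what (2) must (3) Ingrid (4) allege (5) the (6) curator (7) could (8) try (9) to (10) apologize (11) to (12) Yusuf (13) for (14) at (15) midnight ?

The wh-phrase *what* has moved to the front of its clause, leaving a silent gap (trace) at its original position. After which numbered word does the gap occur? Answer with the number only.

13

Before movement: Ingrid must allege the curator could try to apologize to Yusuf for what at midnight.
The filler 'what' is interpreted as the object of the preposition 'for'. It moves to the left edge, and the trace sits right after 'for':
What must Ingrid allege the curator could try to apologize to Yusuf for ___ at midnight?
'for' is word 13.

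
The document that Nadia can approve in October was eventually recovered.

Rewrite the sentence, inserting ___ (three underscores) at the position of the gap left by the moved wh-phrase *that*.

'that' is the direct object of 'approve'. The gap is right after 'approve'.

The document that Nadia can approve ___ in October was eventually recovered.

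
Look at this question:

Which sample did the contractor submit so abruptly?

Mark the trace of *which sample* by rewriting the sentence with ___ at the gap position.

Pre-movement form: The contractor did submit which sample so abruptly.
'which sample' functions as the direct object of 'submit'. The gap is right after 'submit'.

Which sample did the contractor submit ___ so abruptly?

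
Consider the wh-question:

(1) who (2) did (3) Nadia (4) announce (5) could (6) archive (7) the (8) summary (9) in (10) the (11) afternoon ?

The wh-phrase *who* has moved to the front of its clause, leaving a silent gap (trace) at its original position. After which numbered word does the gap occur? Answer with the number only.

In situ: Nadia did announce who could archive the summary in the afternoon.
'who' functions as the subject of the clause embedded under 'announce'. It moves to the left edge, and the trace sits right after 'announce':
Who did Nadia announce ___ could archive the summary in the afternoon?
'announce' is word 4.

4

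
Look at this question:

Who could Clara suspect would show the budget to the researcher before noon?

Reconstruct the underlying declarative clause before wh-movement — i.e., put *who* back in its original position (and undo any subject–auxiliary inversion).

'who' is the subject of the clause embedded under 'suspect'. Fronting leaves a gap immediately after 'suspect':
Who could Clara suspect ___ would show the budget to the researcher before noon?

Clara could suspect who would show the budget to the researcher before noon.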